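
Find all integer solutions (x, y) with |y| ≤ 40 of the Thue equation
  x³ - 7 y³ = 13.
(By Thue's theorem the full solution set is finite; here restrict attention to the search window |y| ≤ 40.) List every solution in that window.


The equation is x³ - 7y³ = 13. For fixed y, x³ = 7·y³ + 13, so a solution requires the RHS to be a perfect cube.
Strategy: iterate y from -40 to 40, compute RHS = 7·y³ + 13, and check whether it is a (positive or negative) perfect cube.
Check small values of y:
  y = 0: RHS = 13 is not a perfect cube.
  y = 1: RHS = 20 is not a perfect cube.
  y = -1: RHS = 6 is not a perfect cube.
  y = 2: RHS = 69 is not a perfect cube.
  y = -2: RHS = -43 is not a perfect cube.
  y = 3: RHS = 202 is not a perfect cube.
  y = -3: RHS = -176 is not a perfect cube.
Continuing the search up to |y| = 40 finds no solutions either.
No (x, y) in the scanned range satisfies the equation.

No integer solutions with |y| ≤ 40.


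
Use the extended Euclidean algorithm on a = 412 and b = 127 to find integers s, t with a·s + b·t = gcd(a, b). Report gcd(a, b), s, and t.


Euclidean algorithm on (412, 127) — divide until remainder is 0:
  412 = 3 · 127 + 31
  127 = 4 · 31 + 3
  31 = 10 · 3 + 1
  3 = 3 · 1 + 0
gcd(412, 127) = 1.
Track Bezout coefficients alongside the remainders: start with r₀ = 412 = a·1 + b·0 (s = 1, t = 0) and r₁ = 127 = a·0 + b·1 (s = 0, t = 1); each new remainder r_{k+1} = r_{k-1} − q_k·r_k inherits s_{k+1} = s_{k-1} − q_k·s_k, t_{k+1} = t_{k-1} − q_k·t_k, so r_k = a·s_k + b·t_k at every step:
  q = 3: r = 31, s = 1 − 3·0 = 1, t = 0 − 3·1 = -3  (check: 412·1 + 127·(-3) = 31)
  q = 4: r = 3, s = 0 − 4·1 = -4, t = 1 − 4·(-3) = 13  (check: 412·(-4) + 127·13 = 3)
  q = 10: r = 1, s = 1 − 10·(-4) = 41, t = -3 − 10·13 = -133  (check: 412·41 + 127·(-133) = 1)
The row with r = 1 (the gcd) gives the Bezout coefficients s = 41, t = -133.
Result: 412 · (41) + 127 · (-133) = 1.

gcd(412, 127) = 1; s = 41, t = -133 (check: 412·41 + 127·(-133) = 1).


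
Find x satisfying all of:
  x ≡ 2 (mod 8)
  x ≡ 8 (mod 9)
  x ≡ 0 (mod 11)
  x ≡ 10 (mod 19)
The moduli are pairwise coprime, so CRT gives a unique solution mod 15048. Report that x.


Product of moduli M = 8 · 9 · 11 · 19 = 15048.
Merge one congruence at a time:
  Start: x ≡ 2 (mod 8).
  Combine with x ≡ 8 (mod 9); new modulus lcm = 72.
    Write x = 2 + 8·t and substitute into x ≡ 8 (mod 9): 8·t ≡ 8 − 2 = 6 (mod 9).
    The inverse of 8 mod 9 is 8 (since 8·8 = 64 = 7·9 + 1), so t ≡ 8·6 = 48 ≡ 3 (mod 9).
    Then x = 2 + 8·3 = 26, valid modulo lcm(8, 9) = 72: x ≡ 26 (mod 72).
  Combine with x ≡ 0 (mod 11); new modulus lcm = 792.
    Write x = 26 + 72·t and substitute into x ≡ 0 (mod 11): 72·t ≡ 0 − 26 = -26 (mod 11).
    Reduce coefficients mod 11: 6·t ≡ 7 (mod 11).
    The inverse of 6 mod 11 is 2 (since 6·2 = 12 = 1·11 + 1), so t ≡ 2·7 = 14 ≡ 3 (mod 11).
    Then x = 26 + 72·3 = 242, valid modulo lcm(72, 11) = 792: x ≡ 242 (mod 792).
  Combine with x ≡ 10 (mod 19); new modulus lcm = 15048.
    Write x = 242 + 792·t and substitute into x ≡ 10 (mod 19): 792·t ≡ 10 − 242 = -232 (mod 19).
    Reduce coefficients mod 19: 13·t ≡ 15 (mod 19).
    The inverse of 13 mod 19 is 3 (since 13·3 = 39 = 2·19 + 1), so t ≡ 3·15 = 45 ≡ 7 (mod 19).
    Then x = 242 + 792·7 = 5786, valid modulo lcm(792, 19) = 15048: x ≡ 5786 (mod 15048).
Verify against each original: 5786 mod 8 = 2, 5786 mod 9 = 8, 5786 mod 11 = 0, 5786 mod 19 = 10.

x ≡ 5786 (mod 15048).


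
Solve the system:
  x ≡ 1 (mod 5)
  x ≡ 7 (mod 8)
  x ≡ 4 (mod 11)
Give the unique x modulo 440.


Moduli 5, 8, 11 are pairwise coprime; by CRT there is a unique solution modulo M = 5 · 8 · 11 = 440.
Solve pairwise, accumulating the modulus:
  Start with x ≡ 1 (mod 5).
  Combine with x ≡ 7 (mod 8): since gcd(5, 8) = 1, we get a unique residue mod 40.
    Write x = 1 + 5·t and substitute into x ≡ 7 (mod 8): 5·t ≡ 7 − 1 = 6 (mod 8).
    The inverse of 5 mod 8 is 5 (since 5·5 = 25 = 3·8 + 1), so t ≡ 5·6 = 30 ≡ 6 (mod 8).
    Then x = 1 + 5·6 = 31, valid modulo lcm(5, 8) = 40: x ≡ 31 (mod 40).
  Combine with x ≡ 4 (mod 11): since gcd(40, 11) = 1, we get a unique residue mod 440.
    Write x = 31 + 40·t and substitute into x ≡ 4 (mod 11): 40·t ≡ 4 − 31 = -27 (mod 11).
    Reduce coefficients mod 11: 7·t ≡ 6 (mod 11).
    The inverse of 7 mod 11 is 8 (since 7·8 = 56 = 5·11 + 1), so t ≡ 8·6 = 48 ≡ 4 (mod 11).
    Then x = 31 + 40·4 = 191, valid modulo lcm(40, 11) = 440: x ≡ 191 (mod 440).
Verify: 191 mod 5 = 1 ✓, 191 mod 8 = 7 ✓, 191 mod 11 = 4 ✓.

x ≡ 191 (mod 440).


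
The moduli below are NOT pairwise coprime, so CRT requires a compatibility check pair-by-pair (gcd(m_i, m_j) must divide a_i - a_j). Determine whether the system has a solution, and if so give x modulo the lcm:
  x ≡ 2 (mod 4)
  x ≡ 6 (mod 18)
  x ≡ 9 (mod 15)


Moduli 4, 18, 15 are not pairwise coprime, so CRT works modulo lcm(m_i) when all pairwise compatibility conditions hold.
Pairwise compatibility: gcd(m_i, m_j) must divide a_i - a_j for every pair.
Merge one congruence at a time:
  Start: x ≡ 2 (mod 4).
  Combine with x ≡ 6 (mod 18): gcd(4, 18) = 2; 6 - 2 = 4, which IS divisible by 2, so compatible.
    Write x = 2 + 4·t and substitute into x ≡ 6 (mod 18): 4·t ≡ 6 − 2 = 4 (mod 18).
    Divide the congruence (and modulus) by g = 2: 2·t ≡ 2 (mod 9).
    The inverse of 2 mod 9 is 5 (since 2·5 = 10 = 1·9 + 1), so t ≡ 5·2 = 10 ≡ 1 (mod 9).
    Then x = 2 + 4·1 = 6, valid modulo lcm(4, 18) = 36: x ≡ 6 (mod 36).
  Combine with x ≡ 9 (mod 15): gcd(36, 15) = 3; 9 - 6 = 3, which IS divisible by 3, so compatible.
    Write x = 6 + 36·t and substitute into x ≡ 9 (mod 15): 36·t ≡ 9 − 6 = 3 (mod 15).
    Divide the congruence (and modulus) by g = 3: 12·t ≡ 1 (mod 5).
    Reduce coefficients mod 5: 2·t ≡ 1 (mod 5).
    The inverse of 2 mod 5 is 3 (since 2·3 = 6 = 1·5 + 1), so t ≡ 3·1 = 3 ≡ 3 (mod 5).
    Then x = 6 + 36·3 = 114, valid modulo lcm(36, 15) = 180: x ≡ 114 (mod 180).
Verify: 114 mod 4 = 2, 114 mod 18 = 6, 114 mod 15 = 9.

x ≡ 114 (mod 180).


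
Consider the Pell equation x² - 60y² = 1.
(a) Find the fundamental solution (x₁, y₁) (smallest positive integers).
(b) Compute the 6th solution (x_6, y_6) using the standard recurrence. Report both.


Step 1: Find the fundamental solution (x₁, y₁) of x² - 60y² = 1.
  Expand √60 as a continued fraction. a₀ = ⌊√60⌋ = 7; iterate m_{k+1} = d_k·a_k − m_k, d_{k+1} = (60 − m_{k+1}²)/d_k, a_{k+1} = ⌊(a₀ + m_{k+1})/d_{k+1}⌋ (starting m₀ = 0, d₀ = 1), with convergents p_k = a_k·p_{k-1} + p_{k-2}, q_k = a_k·q_{k-1} + q_{k-2} (p₋₁ = 1, q₋₁ = 0):
  k = 0: a₀ = 7; p₀/q₀ = 7/1; p₀² − 60·q₀² = 49 − 60 = -11.
  k = 1: m = 7, d = 11, a = ⌊(7 + 7)/11⌋ = 1; p/q = (1·7 + 1)/(1·1 + 0) = 8/1; p² − 60·q² = 64 − 60 = 4.
  k = 2: m = 4, d = 4, a = ⌊(7 + 4)/4⌋ = 2; p/q = (2·8 + 7)/(2·1 + 1) = 23/3; p² − 60·q² = 529 − 540 = -11.
  k = 3: m = 4, d = 11, a = ⌊(7 + 4)/11⌋ = 1; p/q = (1·23 + 8)/(1·3 + 1) = 31/4; p² − 60·q² = 961 − 960 = 1.
  The first convergent with p² − 60·q² = 1 gives the fundamental solution (x₁, y₁) = (31, 4).
Step 2: Apply the recurrence (x_{n+1}, y_{n+1}) = (x₁x_n + 60y₁y_n, x₁y_n + y₁x_n) repeatedly.
  From (x_1, y_1) = (31, 4): x_2 = 31·31 + 60·4·4 = 1921; y_2 = 31·4 + 4·31 = 248.
  From (x_2, y_2) = (1921, 248): x_3 = 31·1921 + 60·4·248 = 119071; y_3 = 31·248 + 4·1921 = 15372.
  From (x_3, y_3) = (119071, 15372): x_4 = 31·119071 + 60·4·15372 = 7380481; y_4 = 31·15372 + 4·119071 = 952816.
  From (x_4, y_4) = (7380481, 952816): x_5 = 31·7380481 + 60·4·952816 = 457470751; y_5 = 31·952816 + 4·7380481 = 59059220.
  From (x_5, y_5) = (457470751, 59059220): x_6 = 31·457470751 + 60·4·59059220 = 28355806081; y_6 = 31·59059220 + 4·457470751 = 3660718824.
Step 3: Verify x_6² - 60·y_6² = 804051738503276578561 - 804051738503276578560 = 1 (should be 1). ✓

(x_1, y_1) = (31, 4); (x_6, y_6) = (28355806081, 3660718824).


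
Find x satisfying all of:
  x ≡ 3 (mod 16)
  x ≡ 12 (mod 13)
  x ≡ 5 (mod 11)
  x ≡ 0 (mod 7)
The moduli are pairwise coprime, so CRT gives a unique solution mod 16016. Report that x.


Product of moduli M = 16 · 13 · 11 · 7 = 16016.
Merge one congruence at a time:
  Start: x ≡ 3 (mod 16).
  Combine with x ≡ 12 (mod 13); new modulus lcm = 208.
    Write x = 3 + 16·t and substitute into x ≡ 12 (mod 13): 16·t ≡ 12 − 3 = 9 (mod 13).
    Reduce coefficients mod 13: 3·t ≡ 9 (mod 13).
    The inverse of 3 mod 13 is 9 (since 3·9 = 27 = 2·13 + 1), so t ≡ 9·9 = 81 ≡ 3 (mod 13).
    Then x = 3 + 16·3 = 51, valid modulo lcm(16, 13) = 208: x ≡ 51 (mod 208).
  Combine with x ≡ 5 (mod 11); new modulus lcm = 2288.
    Write x = 51 + 208·t and substitute into x ≡ 5 (mod 11): 208·t ≡ 5 − 51 = -46 (mod 11).
    Reduce coefficients mod 11: 10·t ≡ 9 (mod 11).
    The inverse of 10 mod 11 is 10 (since 10·10 = 100 = 9·11 + 1), so t ≡ 10·9 = 90 ≡ 2 (mod 11).
    Then x = 51 + 208·2 = 467, valid modulo lcm(208, 11) = 2288: x ≡ 467 (mod 2288).
  Combine with x ≡ 0 (mod 7); new modulus lcm = 16016.
    Write x = 467 + 2288·t and substitute into x ≡ 0 (mod 7): 2288·t ≡ 0 − 467 = -467 (mod 7).
    Reduce coefficients mod 7: 6·t ≡ 2 (mod 7).
    The inverse of 6 mod 7 is 6 (since 6·6 = 36 = 5·7 + 1), so t ≡ 6·2 = 12 ≡ 5 (mod 7).
    Then x = 467 + 2288·5 = 11907, valid modulo lcm(2288, 7) = 16016: x ≡ 11907 (mod 16016).
Verify against each original: 11907 mod 16 = 3, 11907 mod 13 = 12, 11907 mod 11 = 5, 11907 mod 7 = 0.

x ≡ 11907 (mod 16016).


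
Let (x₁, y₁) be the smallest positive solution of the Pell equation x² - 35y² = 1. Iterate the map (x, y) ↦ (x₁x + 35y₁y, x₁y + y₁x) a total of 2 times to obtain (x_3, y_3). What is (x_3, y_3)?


Step 1: Find the fundamental solution (x₁, y₁) of x² - 35y² = 1.
  Expand √35 as a continued fraction. a₀ = ⌊√35⌋ = 5; iterate m_{k+1} = d_k·a_k − m_k, d_{k+1} = (35 − m_{k+1}²)/d_k, a_{k+1} = ⌊(a₀ + m_{k+1})/d_{k+1}⌋ (starting m₀ = 0, d₀ = 1), with convergents p_k = a_k·p_{k-1} + p_{k-2}, q_k = a_k·q_{k-1} + q_{k-2} (p₋₁ = 1, q₋₁ = 0):
  k = 0: a₀ = 5; p₀/q₀ = 5/1; p₀² − 35·q₀² = 25 − 35 = -10.
  k = 1: m = 5, d = 10, a = ⌊(5 + 5)/10⌋ = 1; p/q = (1·5 + 1)/(1·1 + 0) = 6/1; p² − 35·q² = 36 − 35 = 1.
  The first convergent with p² − 35·q² = 1 gives the fundamental solution (x₁, y₁) = (6, 1).
Step 2: Apply the recurrence (x_{n+1}, y_{n+1}) = (x₁x_n + 35y₁y_n, x₁y_n + y₁x_n) repeatedly.
  From (x_1, y_1) = (6, 1): x_2 = 6·6 + 35·1·1 = 71; y_2 = 6·1 + 1·6 = 12.
  From (x_2, y_2) = (71, 12): x_3 = 6·71 + 35·1·12 = 846; y_3 = 6·12 + 1·71 = 143.
Step 3: Verify x_3² - 35·y_3² = 715716 - 715715 = 1 (should be 1). ✓

(x_1, y_1) = (6, 1); (x_3, y_3) = (846, 143).


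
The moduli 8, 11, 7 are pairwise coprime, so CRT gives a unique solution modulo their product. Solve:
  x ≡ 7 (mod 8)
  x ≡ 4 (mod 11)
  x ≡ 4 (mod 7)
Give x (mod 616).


Moduli 8, 11, 7 are pairwise coprime; by CRT there is a unique solution modulo M = 8 · 11 · 7 = 616.
Solve pairwise, accumulating the modulus:
  Start with x ≡ 7 (mod 8).
  Combine with x ≡ 4 (mod 11): since gcd(8, 11) = 1, we get a unique residue mod 88.
    Write x = 7 + 8·t and substitute into x ≡ 4 (mod 11): 8·t ≡ 4 − 7 = -3 (mod 11).
    Reduce coefficients mod 11: 8·t ≡ 8 (mod 11).
    The inverse of 8 mod 11 is 7 (since 8·7 = 56 = 5·11 + 1), so t ≡ 7·8 = 56 ≡ 1 (mod 11).
    Then x = 7 + 8·1 = 15, valid modulo lcm(8, 11) = 88: x ≡ 15 (mod 88).
  Combine with x ≡ 4 (mod 7): since gcd(88, 7) = 1, we get a unique residue mod 616.
    Write x = 15 + 88·t and substitute into x ≡ 4 (mod 7): 88·t ≡ 4 − 15 = -11 (mod 7).
    Reduce coefficients mod 7: 4·t ≡ 3 (mod 7).
    The inverse of 4 mod 7 is 2 (since 4·2 = 8 = 1·7 + 1), so t ≡ 2·3 = 6 ≡ 6 (mod 7).
    Then x = 15 + 88·6 = 543, valid modulo lcm(88, 7) = 616: x ≡ 543 (mod 616).
Verify: 543 mod 8 = 7 ✓, 543 mod 11 = 4 ✓, 543 mod 7 = 4 ✓.

x ≡ 543 (mod 616).


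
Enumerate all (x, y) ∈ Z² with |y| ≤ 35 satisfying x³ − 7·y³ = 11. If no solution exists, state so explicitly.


The equation is x³ - 7y³ = 11. For fixed y, x³ = 7·y³ + 11, so a solution requires the RHS to be a perfect cube.
Strategy: iterate y from -35 to 35, compute RHS = 7·y³ + 11, and check whether it is a (positive or negative) perfect cube.
Check small values of y:
  y = 0: RHS = 11 is not a perfect cube.
  y = 1: RHS = 18 is not a perfect cube.
  y = -1: RHS = 4 is not a perfect cube.
  y = 2: RHS = 67 is not a perfect cube.
  y = -2: RHS = -45 is not a perfect cube.
  y = 3: RHS = 200 is not a perfect cube.
  y = -3: RHS = -178 is not a perfect cube.
Continuing the search up to |y| = 35 finds no solutions either.
No (x, y) in the scanned range satisfies the equation.

No integer solutions with |y| ≤ 35.


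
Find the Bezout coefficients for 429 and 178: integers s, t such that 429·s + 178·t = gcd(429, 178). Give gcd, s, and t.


Euclidean algorithm on (429, 178) — divide until remainder is 0:
  429 = 2 · 178 + 73
  178 = 2 · 73 + 32
  73 = 2 · 32 + 9
  32 = 3 · 9 + 5
  9 = 1 · 5 + 4
  5 = 1 · 4 + 1
  4 = 4 · 1 + 0
gcd(429, 178) = 1.
Track Bezout coefficients alongside the remainders: start with r₀ = 429 = a·1 + b·0 (s = 1, t = 0) and r₁ = 178 = a·0 + b·1 (s = 0, t = 1); each new remainder r_{k+1} = r_{k-1} − q_k·r_k inherits s_{k+1} = s_{k-1} − q_k·s_k, t_{k+1} = t_{k-1} − q_k·t_k, so r_k = a·s_k + b·t_k at every step:
  q = 2: r = 73, s = 1 − 2·0 = 1, t = 0 − 2·1 = -2  (check: 429·1 + 178·(-2) = 73)
  q = 2: r = 32, s = 0 − 2·1 = -2, t = 1 − 2·(-2) = 5  (check: 429·(-2) + 178·5 = 32)
  q = 2: r = 9, s = 1 − 2·(-2) = 5, t = -2 − 2·5 = -12  (check: 429·5 + 178·(-12) = 9)
  q = 3: r = 5, s = -2 − 3·5 = -17, t = 5 − 3·(-12) = 41  (check: 429·(-17) + 178·41 = 5)
  q = 1: r = 4, s = 5 − 1·(-17) = 22, t = -12 − 1·41 = -53  (check: 429·22 + 178·(-53) = 4)
  q = 1: r = 1, s = -17 − 1·22 = -39, t = 41 − 1·(-53) = 94  (check: 429·(-39) + 178·94 = 1)
The row with r = 1 (the gcd) gives the Bezout coefficients s = -39, t = 94.
Result: 429 · (-39) + 178 · (94) = 1.

gcd(429, 178) = 1; s = -39, t = 94 (check: 429·(-39) + 178·94 = 1).


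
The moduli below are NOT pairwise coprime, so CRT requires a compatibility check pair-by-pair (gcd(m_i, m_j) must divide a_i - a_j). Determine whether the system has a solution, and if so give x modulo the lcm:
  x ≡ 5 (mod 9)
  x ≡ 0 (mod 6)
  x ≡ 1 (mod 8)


Moduli 9, 6, 8 are not pairwise coprime, so CRT works modulo lcm(m_i) when all pairwise compatibility conditions hold.
Pairwise compatibility: gcd(m_i, m_j) must divide a_i - a_j for every pair.
Merge one congruence at a time:
  Start: x ≡ 5 (mod 9).
  Combine with x ≡ 0 (mod 6): gcd(9, 6) = 3, and 0 - 5 = -5 is NOT divisible by 3.
    ⇒ system is inconsistent (no integer solution).

No solution (the system is inconsistent).


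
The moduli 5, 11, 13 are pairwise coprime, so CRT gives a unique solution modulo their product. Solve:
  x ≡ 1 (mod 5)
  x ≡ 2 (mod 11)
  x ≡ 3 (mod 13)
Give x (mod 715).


Moduli 5, 11, 13 are pairwise coprime; by CRT there is a unique solution modulo M = 5 · 11 · 13 = 715.
Solve pairwise, accumulating the modulus:
  Start with x ≡ 1 (mod 5).
  Combine with x ≡ 2 (mod 11): since gcd(5, 11) = 1, we get a unique residue mod 55.
    Write x = 1 + 5·t and substitute into x ≡ 2 (mod 11): 5·t ≡ 2 − 1 = 1 (mod 11).
    The inverse of 5 mod 11 is 9 (since 5·9 = 45 = 4·11 + 1), so t ≡ 9·1 = 9 ≡ 9 (mod 11).
    Then x = 1 + 5·9 = 46, valid modulo lcm(5, 11) = 55: x ≡ 46 (mod 55).
  Combine with x ≡ 3 (mod 13): since gcd(55, 13) = 1, we get a unique residue mod 715.
    Write x = 46 + 55·t and substitute into x ≡ 3 (mod 13): 55·t ≡ 3 − 46 = -43 (mod 13).
    Reduce coefficients mod 13: 3·t ≡ 9 (mod 13).
    The inverse of 3 mod 13 is 9 (since 3·9 = 27 = 2·13 + 1), so t ≡ 9·9 = 81 ≡ 3 (mod 13).
    Then x = 46 + 55·3 = 211, valid modulo lcm(55, 13) = 715: x ≡ 211 (mod 715).
Verify: 211 mod 5 = 1 ✓, 211 mod 11 = 2 ✓, 211 mod 13 = 3 ✓.

x ≡ 211 (mod 715).


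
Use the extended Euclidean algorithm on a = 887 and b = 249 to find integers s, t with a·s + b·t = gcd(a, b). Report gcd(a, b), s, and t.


Euclidean algorithm on (887, 249) — divide until remainder is 0:
  887 = 3 · 249 + 140
  249 = 1 · 140 + 109
  140 = 1 · 109 + 31
  109 = 3 · 31 + 16
  31 = 1 · 16 + 15
  16 = 1 · 15 + 1
  15 = 15 · 1 + 0
gcd(887, 249) = 1.
Track Bezout coefficients alongside the remainders: start with r₀ = 887 = a·1 + b·0 (s = 1, t = 0) and r₁ = 249 = a·0 + b·1 (s = 0, t = 1); each new remainder r_{k+1} = r_{k-1} − q_k·r_k inherits s_{k+1} = s_{k-1} − q_k·s_k, t_{k+1} = t_{k-1} − q_k·t_k, so r_k = a·s_k + b·t_k at every step:
  q = 3: r = 140, s = 1 − 3·0 = 1, t = 0 − 3·1 = -3  (check: 887·1 + 249·(-3) = 140)
  q = 1: r = 109, s = 0 − 1·1 = -1, t = 1 − 1·(-3) = 4  (check: 887·(-1) + 249·4 = 109)
  q = 1: r = 31, s = 1 − 1·(-1) = 2, t = -3 − 1·4 = -7  (check: 887·2 + 249·(-7) = 31)
  q = 3: r = 16, s = -1 − 3·2 = -7, t = 4 − 3·(-7) = 25  (check: 887·(-7) + 249·25 = 16)
  q = 1: r = 15, s = 2 − 1·(-7) = 9, t = -7 − 1·25 = -32  (check: 887·9 + 249·(-32) = 15)
  q = 1: r = 1, s = -7 − 1·9 = -16, t = 25 − 1·(-32) = 57  (check: 887·(-16) + 249·57 = 1)
The row with r = 1 (the gcd) gives the Bezout coefficients s = -16, t = 57.
Result: 887 · (-16) + 249 · (57) = 1.

gcd(887, 249) = 1; s = -16, t = 57 (check: 887·(-16) + 249·57 = 1).


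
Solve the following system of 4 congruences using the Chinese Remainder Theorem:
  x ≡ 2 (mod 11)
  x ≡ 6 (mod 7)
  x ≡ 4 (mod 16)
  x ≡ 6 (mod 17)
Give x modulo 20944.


Product of moduli M = 11 · 7 · 16 · 17 = 20944.
Merge one congruence at a time:
  Start: x ≡ 2 (mod 11).
  Combine with x ≡ 6 (mod 7); new modulus lcm = 77.
    Write x = 2 + 11·t and substitute into x ≡ 6 (mod 7): 11·t ≡ 6 − 2 = 4 (mod 7).
    Reduce coefficients mod 7: 4·t ≡ 4 (mod 7).
    The inverse of 4 mod 7 is 2 (since 4·2 = 8 = 1·7 + 1), so t ≡ 2·4 = 8 ≡ 1 (mod 7).
    Then x = 2 + 11·1 = 13, valid modulo lcm(11, 7) = 77: x ≡ 13 (mod 77).
  Combine with x ≡ 4 (mod 16); new modulus lcm = 1232.
    Write x = 13 + 77·t and substitute into x ≡ 4 (mod 16): 77·t ≡ 4 − 13 = -9 (mod 16).
    Reduce coefficients mod 16: 13·t ≡ 7 (mod 16).
    The inverse of 13 mod 16 is 5 (since 13·5 = 65 = 4·16 + 1), so t ≡ 5·7 = 35 ≡ 3 (mod 16).
    Then x = 13 + 77·3 = 244, valid modulo lcm(77, 16) = 1232: x ≡ 244 (mod 1232).
  Combine with x ≡ 6 (mod 17); new modulus lcm = 20944.
    Write x = 244 + 1232·t and substitute into x ≡ 6 (mod 17): 1232·t ≡ 6 − 244 = -238 (mod 17).
    Reduce coefficients mod 17: 8·t ≡ 0 (mod 17).
    The inverse of 8 mod 17 is 15 (since 8·15 = 120 = 7·17 + 1), so t ≡ 15·0 = 0 ≡ 0 (mod 17).
    Then x = 244 + 1232·0 = 244, valid modulo lcm(1232, 17) = 20944: x ≡ 244 (mod 20944).
Verify against each original: 244 mod 11 = 2, 244 mod 7 = 6, 244 mod 16 = 4, 244 mod 17 = 6.

x ≡ 244 (mod 20944).


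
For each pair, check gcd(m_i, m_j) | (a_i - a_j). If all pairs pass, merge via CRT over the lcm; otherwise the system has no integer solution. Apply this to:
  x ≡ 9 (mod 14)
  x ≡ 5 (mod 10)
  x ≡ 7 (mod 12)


Moduli 14, 10, 12 are not pairwise coprime, so CRT works modulo lcm(m_i) when all pairwise compatibility conditions hold.
Pairwise compatibility: gcd(m_i, m_j) must divide a_i - a_j for every pair.
Merge one congruence at a time:
  Start: x ≡ 9 (mod 14).
  Combine with x ≡ 5 (mod 10): gcd(14, 10) = 2; 5 - 9 = -4, which IS divisible by 2, so compatible.
    Write x = 9 + 14·t and substitute into x ≡ 5 (mod 10): 14·t ≡ 5 − 9 = -4 (mod 10).
    Divide the congruence (and modulus) by g = 2: 7·t ≡ -2 (mod 5).
    Reduce coefficients mod 5: 2·t ≡ 3 (mod 5).
    The inverse of 2 mod 5 is 3 (since 2·3 = 6 = 1·5 + 1), so t ≡ 3·3 = 9 ≡ 4 (mod 5).
    Then x = 9 + 14·4 = 65, valid modulo lcm(14, 10) = 70: x ≡ 65 (mod 70).
  Combine with x ≡ 7 (mod 12): gcd(70, 12) = 2; 7 - 65 = -58, which IS divisible by 2, so compatible.
    Write x = 65 + 70·t and substitute into x ≡ 7 (mod 12): 70·t ≡ 7 − 65 = -58 (mod 12).
    Divide the congruence (and modulus) by g = 2: 35·t ≡ -29 (mod 6).
    Reduce coefficients mod 6: 5·t ≡ 1 (mod 6).
    The inverse of 5 mod 6 is 5 (since 5·5 = 25 = 4·6 + 1), so t ≡ 5·1 = 5 ≡ 5 (mod 6).
    Then x = 65 + 70·5 = 415, valid modulo lcm(70, 12) = 420: x ≡ 415 (mod 420).
Verify: 415 mod 14 = 9, 415 mod 10 = 5, 415 mod 12 = 7.

x ≡ 415 (mod 420).


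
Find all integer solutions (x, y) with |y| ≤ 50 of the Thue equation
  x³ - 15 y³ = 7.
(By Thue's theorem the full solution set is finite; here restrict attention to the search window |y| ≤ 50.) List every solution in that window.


The equation is x³ - 15y³ = 7. For fixed y, x³ = 15·y³ + 7, so a solution requires the RHS to be a perfect cube.
Strategy: iterate y from -50 to 50, compute RHS = 15·y³ + 7, and check whether it is a (positive or negative) perfect cube.
Check small values of y:
  y = 0: RHS = 7 is not a perfect cube.
  y = 1: RHS = 22 is not a perfect cube.
  y = -1: RHS = -8 = (-2)³ ⇒ x = -2 works.
  y = 2: RHS = 127 is not a perfect cube.
  y = -2: RHS = -113 is not a perfect cube.
  y = 3: RHS = 412 is not a perfect cube.
  y = -3: RHS = -398 is not a perfect cube.
Continuing the search up to |y| = 50 finds no further solutions beyond those listed.
Collected solutions: (-2, -1).

Solutions (with |y| ≤ 50): (-2, -1).


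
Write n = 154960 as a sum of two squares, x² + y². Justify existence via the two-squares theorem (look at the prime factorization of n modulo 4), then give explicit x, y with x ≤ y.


Step 1: Factor n = 154960 = 2^4 · 5 · 13 · 149.
Step 2: Check the mod-4 condition on each prime factor: 2 = 2 (special); 5 ≡ 1 (mod 4), exponent 1; 13 ≡ 1 (mod 4), exponent 1; 149 ≡ 1 (mod 4), exponent 1.
All primes ≡ 3 (mod 4) appear to even exponent (or don't appear), so by the two-squares theorem n IS expressible as a sum of two squares.
Step 3: Build a representation. Group n = k² · m with k = 4 and m = 5 · 13 · 149 = 9685 (a product of primes ≡ 1 (mod 4)); a representation of m scales to one of n via (k·x)² + (k·y)² = k²(x² + y²). Each prime p ≡ 1 (mod 4) is itself a sum of two squares; find a² by testing p − a² for a perfect square:
  5: 5 − 1² = 4 = 2² ⇒ 5 = 1² + 2².
  13: 13 − 1² = 12, 13 − 2² = 9 = 3² ⇒ 13 = 2² + 3².
  149: 149 − 1² = 148, 149 − 2² = 145, 149 − 3² = 140, 149 − 4² = 133, 149 − 5² = 124, 149 − 6² = 113, 149 − 7² = 100 = 10² ⇒ 149 = 7² + 10².
  Combine using the Brahmagupta–Fibonacci identity (a² + b²)(c² + d²) = (ac − bd)² + (ad + bc)² = (ac + bd)² + (ad − bc)²:
  5 · 13 = 65: from (1² + 2²)(2² + 3²), take (1·2 − 2·3, 1·3 + 2·2) = (2 − 6, 3 + 4) = (-4, 7); dropping signs (only squares matter) gives (4, 7); check 4² + 7² = 16 + 49 = 65 ✓.
  65 · 149 = 9685: from (4² + 7²)(7² + 10²), take (4·7 − 7·10, 4·10 + 7·7) = (28 − 70, 40 + 49) = (-42, 89); dropping signs (only squares matter) gives (42, 89); check 42² + 89² = 1764 + 7921 = 9685 ✓.
  Scale by k = 4: (4·42, 4·89) = (168, 356).
Step 4: Order so x ≤ y and verify: 168² + 356² = 28224 + 126736 = 154960 = n. ✓

n = 154960 = 168² + 356² (one valid representation with x ≤ y).


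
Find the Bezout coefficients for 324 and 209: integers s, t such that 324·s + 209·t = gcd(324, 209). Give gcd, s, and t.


Euclidean algorithm on (324, 209) — divide until remainder is 0:
  324 = 1 · 209 + 115
  209 = 1 · 115 + 94
  115 = 1 · 94 + 21
  94 = 4 · 21 + 10
  21 = 2 · 10 + 1
  10 = 10 · 1 + 0
gcd(324, 209) = 1.
Track Bezout coefficients alongside the remainders: start with r₀ = 324 = a·1 + b·0 (s = 1, t = 0) and r₁ = 209 = a·0 + b·1 (s = 0, t = 1); each new remainder r_{k+1} = r_{k-1} − q_k·r_k inherits s_{k+1} = s_{k-1} − q_k·s_k, t_{k+1} = t_{k-1} − q_k·t_k, so r_k = a·s_k + b·t_k at every step:
  q = 1: r = 115, s = 1 − 1·0 = 1, t = 0 − 1·1 = -1  (check: 324·1 + 209·(-1) = 115)
  q = 1: r = 94, s = 0 − 1·1 = -1, t = 1 − 1·(-1) = 2  (check: 324·(-1) + 209·2 = 94)
  q = 1: r = 21, s = 1 − 1·(-1) = 2, t = -1 − 1·2 = -3  (check: 324·2 + 209·(-3) = 21)
  q = 4: r = 10, s = -1 − 4·2 = -9, t = 2 − 4·(-3) = 14  (check: 324·(-9) + 209·14 = 10)
  q = 2: r = 1, s = 2 − 2·(-9) = 20, t = -3 − 2·14 = -31  (check: 324·20 + 209·(-31) = 1)
The row with r = 1 (the gcd) gives the Bezout coefficients s = 20, t = -31.
Result: 324 · (20) + 209 · (-31) = 1.

gcd(324, 209) = 1; s = 20, t = -31 (check: 324·20 + 209·(-31) = 1).


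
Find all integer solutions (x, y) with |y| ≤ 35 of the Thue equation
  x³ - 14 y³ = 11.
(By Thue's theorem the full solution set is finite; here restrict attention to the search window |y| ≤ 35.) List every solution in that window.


The equation is x³ - 14y³ = 11. For fixed y, x³ = 14·y³ + 11, so a solution requires the RHS to be a perfect cube.
Strategy: iterate y from -35 to 35, compute RHS = 14·y³ + 11, and check whether it is a (positive or negative) perfect cube.
Check small values of y:
  y = 0: RHS = 11 is not a perfect cube.
  y = 1: RHS = 25 is not a perfect cube.
  y = -1: RHS = -3 is not a perfect cube.
  y = 2: RHS = 123 is not a perfect cube.
  y = -2: RHS = -101 is not a perfect cube.
  y = 3: RHS = 389 is not a perfect cube.
  y = -3: RHS = -367 is not a perfect cube.
Continuing the search up to |y| = 35 finds no solutions either.
No (x, y) in the scanned range satisfies the equation.

No integer solutions with |y| ≤ 35.


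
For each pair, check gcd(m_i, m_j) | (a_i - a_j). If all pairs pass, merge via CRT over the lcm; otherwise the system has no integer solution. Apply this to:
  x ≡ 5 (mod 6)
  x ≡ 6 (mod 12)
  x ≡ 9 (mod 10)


Moduli 6, 12, 10 are not pairwise coprime, so CRT works modulo lcm(m_i) when all pairwise compatibility conditions hold.
Pairwise compatibility: gcd(m_i, m_j) must divide a_i - a_j for every pair.
Merge one congruence at a time:
  Start: x ≡ 5 (mod 6).
  Combine with x ≡ 6 (mod 12): gcd(6, 12) = 6, and 6 - 5 = 1 is NOT divisible by 6.
    ⇒ system is inconsistent (no integer solution).

No solution (the system is inconsistent).


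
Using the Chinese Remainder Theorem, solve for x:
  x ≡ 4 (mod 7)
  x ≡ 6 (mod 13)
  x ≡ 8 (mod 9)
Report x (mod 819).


Moduli 7, 13, 9 are pairwise coprime; by CRT there is a unique solution modulo M = 7 · 13 · 9 = 819.
Solve pairwise, accumulating the modulus:
  Start with x ≡ 4 (mod 7).
  Combine with x ≡ 6 (mod 13): since gcd(7, 13) = 1, we get a unique residue mod 91.
    Write x = 4 + 7·t and substitute into x ≡ 6 (mod 13): 7·t ≡ 6 − 4 = 2 (mod 13).
    The inverse of 7 mod 13 is 2 (since 7·2 = 14 = 1·13 + 1), so t ≡ 2·2 = 4 ≡ 4 (mod 13).
    Then x = 4 + 7·4 = 32, valid modulo lcm(7, 13) = 91: x ≡ 32 (mod 91).
  Combine with x ≡ 8 (mod 9): since gcd(91, 9) = 1, we get a unique residue mod 819.
    Write x = 32 + 91·t and substitute into x ≡ 8 (mod 9): 91·t ≡ 8 − 32 = -24 (mod 9).
    Reduce coefficients mod 9: 1·t ≡ 3 (mod 9).
    So t ≡ 3 (mod 9).
    Then x = 32 + 91·3 = 305, valid modulo lcm(91, 9) = 819: x ≡ 305 (mod 819).
Verify: 305 mod 7 = 4 ✓, 305 mod 13 = 6 ✓, 305 mod 9 = 8 ✓.

x ≡ 305 (mod 819).


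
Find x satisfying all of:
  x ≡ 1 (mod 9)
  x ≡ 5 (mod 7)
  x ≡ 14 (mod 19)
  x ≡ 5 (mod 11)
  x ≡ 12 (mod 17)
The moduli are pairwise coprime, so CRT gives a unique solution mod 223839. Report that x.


Product of moduli M = 9 · 7 · 19 · 11 · 17 = 223839.
Merge one congruence at a time:
  Start: x ≡ 1 (mod 9).
  Combine with x ≡ 5 (mod 7); new modulus lcm = 63.
    Write x = 1 + 9·t and substitute into x ≡ 5 (mod 7): 9·t ≡ 5 − 1 = 4 (mod 7).
    Reduce coefficients mod 7: 2·t ≡ 4 (mod 7).
    The inverse of 2 mod 7 is 4 (since 2·4 = 8 = 1·7 + 1), so t ≡ 4·4 = 16 ≡ 2 (mod 7).
    Then x = 1 + 9·2 = 19, valid modulo lcm(9, 7) = 63: x ≡ 19 (mod 63).
  Combine with x ≡ 14 (mod 19); new modulus lcm = 1197.
    Write x = 19 + 63·t and substitute into x ≡ 14 (mod 19): 63·t ≡ 14 − 19 = -5 (mod 19).
    Reduce coefficients mod 19: 6·t ≡ 14 (mod 19).
    The inverse of 6 mod 19 is 16 (since 6·16 = 96 = 5·19 + 1), so t ≡ 16·14 = 224 ≡ 15 (mod 19).
    Then x = 19 + 63·15 = 964, valid modulo lcm(63, 19) = 1197: x ≡ 964 (mod 1197).
  Combine with x ≡ 5 (mod 11); new modulus lcm = 13167.
    Write x = 964 + 1197·t and substitute into x ≡ 5 (mod 11): 1197·t ≡ 5 − 964 = -959 (mod 11).
    Reduce coefficients mod 11: 9·t ≡ 9 (mod 11).
    The inverse of 9 mod 11 is 5 (since 9·5 = 45 = 4·11 + 1), so t ≡ 5·9 = 45 ≡ 1 (mod 11).
    Then x = 964 + 1197·1 = 2161, valid modulo lcm(1197, 11) = 13167: x ≡ 2161 (mod 13167).
  Combine with x ≡ 12 (mod 17); new modulus lcm = 223839.
    Write x = 2161 + 13167·t and substitute into x ≡ 12 (mod 17): 13167·t ≡ 12 − 2161 = -2149 (mod 17).
    Reduce coefficients mod 17: 9·t ≡ 10 (mod 17).
    The inverse of 9 mod 17 is 2 (since 9·2 = 18 = 1·17 + 1), so t ≡ 2·10 = 20 ≡ 3 (mod 17).
    Then x = 2161 + 13167·3 = 41662, valid modulo lcm(13167, 17) = 223839: x ≡ 41662 (mod 223839).
Verify against each original: 41662 mod 9 = 1, 41662 mod 7 = 5, 41662 mod 19 = 14, 41662 mod 11 = 5, 41662 mod 17 = 12.

x ≡ 41662 (mod 223839).


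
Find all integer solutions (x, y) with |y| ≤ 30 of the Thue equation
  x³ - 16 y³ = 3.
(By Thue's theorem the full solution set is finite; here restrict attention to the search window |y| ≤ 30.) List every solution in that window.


The equation is x³ - 16y³ = 3. For fixed y, x³ = 16·y³ + 3, so a solution requires the RHS to be a perfect cube.
Strategy: iterate y from -30 to 30, compute RHS = 16·y³ + 3, and check whether it is a (positive or negative) perfect cube.
Check small values of y:
  y = 0: RHS = 3 is not a perfect cube.
  y = 1: RHS = 19 is not a perfect cube.
  y = -1: RHS = -13 is not a perfect cube.
  y = 2: RHS = 131 is not a perfect cube.
  y = -2: RHS = -125 = (-5)³ ⇒ x = -5 works.
  y = 3: RHS = 435 is not a perfect cube.
  y = -3: RHS = -429 is not a perfect cube.
Continuing the search up to |y| = 30 finds no further solutions beyond those listed.
Collected solutions: (-5, -2).

Solutions (with |y| ≤ 30): (-5, -2).


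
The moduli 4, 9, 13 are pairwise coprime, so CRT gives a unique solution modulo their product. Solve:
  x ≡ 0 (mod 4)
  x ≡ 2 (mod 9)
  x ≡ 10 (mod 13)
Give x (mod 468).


Moduli 4, 9, 13 are pairwise coprime; by CRT there is a unique solution modulo M = 4 · 9 · 13 = 468.
Solve pairwise, accumulating the modulus:
  Start with x ≡ 0 (mod 4).
  Combine with x ≡ 2 (mod 9): since gcd(4, 9) = 1, we get a unique residue mod 36.
    Write x = 0 + 4·t and substitute into x ≡ 2 (mod 9): 4·t ≡ 2 − 0 = 2 (mod 9).
    The inverse of 4 mod 9 is 7 (since 4·7 = 28 = 3·9 + 1), so t ≡ 7·2 = 14 ≡ 5 (mod 9).
    Then x = 0 + 4·5 = 20, valid modulo lcm(4, 9) = 36: x ≡ 20 (mod 36).
  Combine with x ≡ 10 (mod 13): since gcd(36, 13) = 1, we get a unique residue mod 468.
    Write x = 20 + 36·t and substitute into x ≡ 10 (mod 13): 36·t ≡ 10 − 20 = -10 (mod 13).
    Reduce coefficients mod 13: 10·t ≡ 3 (mod 13).
    The inverse of 10 mod 13 is 4 (since 10·4 = 40 = 3·13 + 1), so t ≡ 4·3 = 12 ≡ 12 (mod 13).
    Then x = 20 + 36·12 = 452, valid modulo lcm(36, 13) = 468: x ≡ 452 (mod 468).
Verify: 452 mod 4 = 0 ✓, 452 mod 9 = 2 ✓, 452 mod 13 = 10 ✓.

x ≡ 452 (mod 468).


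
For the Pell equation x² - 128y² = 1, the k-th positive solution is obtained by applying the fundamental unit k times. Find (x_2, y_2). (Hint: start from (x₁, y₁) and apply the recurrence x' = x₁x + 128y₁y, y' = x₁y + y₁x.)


Step 1: Find the fundamental solution (x₁, y₁) of x² - 128y² = 1.
  Expand √128 as a continued fraction. a₀ = ⌊√128⌋ = 11; iterate m_{k+1} = d_k·a_k − m_k, d_{k+1} = (128 − m_{k+1}²)/d_k, a_{k+1} = ⌊(a₀ + m_{k+1})/d_{k+1}⌋ (starting m₀ = 0, d₀ = 1), with convergents p_k = a_k·p_{k-1} + p_{k-2}, q_k = a_k·q_{k-1} + q_{k-2} (p₋₁ = 1, q₋₁ = 0):
  k = 0: a₀ = 11; p₀/q₀ = 11/1; p₀² − 128·q₀² = 121 − 128 = -7.
  k = 1: m = 11, d = 7, a = ⌊(11 + 11)/7⌋ = 3; p/q = (3·11 + 1)/(3·1 + 0) = 34/3; p² − 128·q² = 1156 − 1152 = 4.
  k = 2: m = 10, d = 4, a = ⌊(11 + 10)/4⌋ = 5; p/q = (5·34 + 11)/(5·3 + 1) = 181/16; p² − 128·q² = 32761 − 32768 = -7.
  k = 3: m = 10, d = 7, a = ⌊(11 + 10)/7⌋ = 3; p/q = (3·181 + 34)/(3·16 + 3) = 577/51; p² − 128·q² = 332929 − 332928 = 1.
  The first convergent with p² − 128·q² = 1 gives the fundamental solution (x₁, y₁) = (577, 51).
Step 2: Apply the recurrence (x_{n+1}, y_{n+1}) = (x₁x_n + 128y₁y_n, x₁y_n + y₁x_n) repeatedly.
  From (x_1, y_1) = (577, 51): x_2 = 577·577 + 128·51·51 = 665857; y_2 = 577·51 + 51·577 = 58854.
Step 3: Verify x_2² - 128·y_2² = 443365544449 - 443365544448 = 1 (should be 1). ✓

(x_1, y_1) = (577, 51); (x_2, y_2) = (665857, 58854).


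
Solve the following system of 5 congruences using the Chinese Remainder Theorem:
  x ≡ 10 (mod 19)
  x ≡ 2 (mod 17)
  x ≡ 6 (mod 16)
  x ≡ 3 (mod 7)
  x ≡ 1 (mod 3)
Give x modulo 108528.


Product of moduli M = 19 · 17 · 16 · 7 · 3 = 108528.
Merge one congruence at a time:
  Start: x ≡ 10 (mod 19).
  Combine with x ≡ 2 (mod 17); new modulus lcm = 323.
    Write x = 10 + 19·t and substitute into x ≡ 2 (mod 17): 19·t ≡ 2 − 10 = -8 (mod 17).
    Reduce coefficients mod 17: 2·t ≡ 9 (mod 17).
    The inverse of 2 mod 17 is 9 (since 2·9 = 18 = 1·17 + 1), so t ≡ 9·9 = 81 ≡ 13 (mod 17).
    Then x = 10 + 19·13 = 257, valid modulo lcm(19, 17) = 323: x ≡ 257 (mod 323).
  Combine with x ≡ 6 (mod 16); new modulus lcm = 5168.
    Write x = 257 + 323·t and substitute into x ≡ 6 (mod 16): 323·t ≡ 6 − 257 = -251 (mod 16).
    Reduce coefficients mod 16: 3·t ≡ 5 (mod 16).
    The inverse of 3 mod 16 is 11 (since 3·11 = 33 = 2·16 + 1), so t ≡ 11·5 = 55 ≡ 7 (mod 16).
    Then x = 257 + 323·7 = 2518, valid modulo lcm(323, 16) = 5168: x ≡ 2518 (mod 5168).
  Combine with x ≡ 3 (mod 7); new modulus lcm = 36176.
    Write x = 2518 + 5168·t and substitute into x ≡ 3 (mod 7): 5168·t ≡ 3 − 2518 = -2515 (mod 7).
    Reduce coefficients mod 7: 2·t ≡ 5 (mod 7).
    The inverse of 2 mod 7 is 4 (since 2·4 = 8 = 1·7 + 1), so t ≡ 4·5 = 20 ≡ 6 (mod 7).
    Then x = 2518 + 5168·6 = 33526, valid modulo lcm(5168, 7) = 36176: x ≡ 33526 (mod 36176).
  Combine with x ≡ 1 (mod 3); new modulus lcm = 108528.
    Write x = 33526 + 36176·t and substitute into x ≡ 1 (mod 3): 36176·t ≡ 1 − 33526 = -33525 (mod 3).
    Reduce coefficients mod 3: 2·t ≡ 0 (mod 3).
    The inverse of 2 mod 3 is 2 (since 2·2 = 4 = 1·3 + 1), so t ≡ 2·0 = 0 ≡ 0 (mod 3).
    Then x = 33526 + 36176·0 = 33526, valid modulo lcm(36176, 3) = 108528: x ≡ 33526 (mod 108528).
Verify against each original: 33526 mod 19 = 10, 33526 mod 17 = 2, 33526 mod 16 = 6, 33526 mod 7 = 3, 33526 mod 3 = 1.

x ≡ 33526 (mod 108528).


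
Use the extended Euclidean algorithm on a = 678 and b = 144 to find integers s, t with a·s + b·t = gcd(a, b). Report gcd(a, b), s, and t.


Euclidean algorithm on (678, 144) — divide until remainder is 0:
  678 = 4 · 144 + 102
  144 = 1 · 102 + 42
  102 = 2 · 42 + 18
  42 = 2 · 18 + 6
  18 = 3 · 6 + 0
gcd(678, 144) = 6.
Track Bezout coefficients alongside the remainders: start with r₀ = 678 = a·1 + b·0 (s = 1, t = 0) and r₁ = 144 = a·0 + b·1 (s = 0, t = 1); each new remainder r_{k+1} = r_{k-1} − q_k·r_k inherits s_{k+1} = s_{k-1} − q_k·s_k, t_{k+1} = t_{k-1} − q_k·t_k, so r_k = a·s_k + b·t_k at every step:
  q = 4: r = 102, s = 1 − 4·0 = 1, t = 0 − 4·1 = -4  (check: 678·1 + 144·(-4) = 102)
  q = 1: r = 42, s = 0 − 1·1 = -1, t = 1 − 1·(-4) = 5  (check: 678·(-1) + 144·5 = 42)
  q = 2: r = 18, s = 1 − 2·(-1) = 3, t = -4 − 2·5 = -14  (check: 678·3 + 144·(-14) = 18)
  q = 2: r = 6, s = -1 − 2·3 = -7, t = 5 − 2·(-14) = 33  (check: 678·(-7) + 144·33 = 6)
The row with r = 6 (the gcd) gives the Bezout coefficients s = -7, t = 33.
Result: 678 · (-7) + 144 · (33) = 6.

gcd(678, 144) = 6; s = -7, t = 33 (check: 678·(-7) + 144·33 = 6).


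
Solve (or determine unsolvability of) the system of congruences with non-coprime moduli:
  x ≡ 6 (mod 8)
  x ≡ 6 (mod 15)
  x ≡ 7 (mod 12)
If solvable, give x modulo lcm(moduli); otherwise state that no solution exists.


Moduli 8, 15, 12 are not pairwise coprime, so CRT works modulo lcm(m_i) when all pairwise compatibility conditions hold.
Pairwise compatibility: gcd(m_i, m_j) must divide a_i - a_j for every pair.
Merge one congruence at a time:
  Start: x ≡ 6 (mod 8).
  Combine with x ≡ 6 (mod 15): gcd(8, 15) = 1; 6 - 6 = 0, which IS divisible by 1, so compatible.
    Write x = 6 + 8·t and substitute into x ≡ 6 (mod 15): 8·t ≡ 6 − 6 = 0 (mod 15).
    The inverse of 8 mod 15 is 2 (since 8·2 = 16 = 1·15 + 1), so t ≡ 2·0 = 0 ≡ 0 (mod 15).
    Then x = 6 + 8·0 = 6, valid modulo lcm(8, 15) = 120: x ≡ 6 (mod 120).
  Combine with x ≡ 7 (mod 12): gcd(120, 12) = 12, and 7 - 6 = 1 is NOT divisible by 12.
    ⇒ system is inconsistent (no integer solution).

No solution (the system is inconsistent).


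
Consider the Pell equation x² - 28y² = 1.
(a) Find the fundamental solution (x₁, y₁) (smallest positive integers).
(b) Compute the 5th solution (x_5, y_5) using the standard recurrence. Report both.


Step 1: Find the fundamental solution (x₁, y₁) of x² - 28y² = 1.
  Expand √28 as a continued fraction. a₀ = ⌊√28⌋ = 5; iterate m_{k+1} = d_k·a_k − m_k, d_{k+1} = (28 − m_{k+1}²)/d_k, a_{k+1} = ⌊(a₀ + m_{k+1})/d_{k+1}⌋ (starting m₀ = 0, d₀ = 1), with convergents p_k = a_k·p_{k-1} + p_{k-2}, q_k = a_k·q_{k-1} + q_{k-2} (p₋₁ = 1, q₋₁ = 0):
  k = 0: a₀ = 5; p₀/q₀ = 5/1; p₀² − 28·q₀² = 25 − 28 = -3.
  k = 1: m = 5, d = 3, a = ⌊(5 + 5)/3⌋ = 3; p/q = (3·5 + 1)/(3·1 + 0) = 16/3; p² − 28·q² = 256 − 252 = 4.
  k = 2: m = 4, d = 4, a = ⌊(5 + 4)/4⌋ = 2; p/q = (2·16 + 5)/(2·3 + 1) = 37/7; p² − 28·q² = 1369 − 1372 = -3.
  k = 3: m = 4, d = 3, a = ⌊(5 + 4)/3⌋ = 3; p/q = (3·37 + 16)/(3·7 + 3) = 127/24; p² − 28·q² = 16129 − 16128 = 1.
  The first convergent with p² − 28·q² = 1 gives the fundamental solution (x₁, y₁) = (127, 24).
Step 2: Apply the recurrence (x_{n+1}, y_{n+1}) = (x₁x_n + 28y₁y_n, x₁y_n + y₁x_n) repeatedly.
  From (x_1, y_1) = (127, 24): x_2 = 127·127 + 28·24·24 = 32257; y_2 = 127·24 + 24·127 = 6096.
  From (x_2, y_2) = (32257, 6096): x_3 = 127·32257 + 28·24·6096 = 8193151; y_3 = 127·6096 + 24·32257 = 1548360.
  From (x_3, y_3) = (8193151, 1548360): x_4 = 127·8193151 + 28·24·1548360 = 2081028097; y_4 = 127·1548360 + 24·8193151 = 393277344.
  From (x_4, y_4) = (2081028097, 393277344): x_5 = 127·2081028097 + 28·24·393277344 = 528572943487; y_5 = 127·393277344 + 24·2081028097 = 99890897016.
Step 3: Verify x_5² - 28·y_5² = 279389356586511295719169 - 279389356586511295719168 = 1 (should be 1). ✓

(x_1, y_1) = (127, 24); (x_5, y_5) = (528572943487, 99890897016).


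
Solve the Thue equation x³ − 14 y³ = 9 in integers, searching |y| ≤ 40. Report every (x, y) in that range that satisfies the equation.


The equation is x³ - 14y³ = 9. For fixed y, x³ = 14·y³ + 9, so a solution requires the RHS to be a perfect cube.
Strategy: iterate y from -40 to 40, compute RHS = 14·y³ + 9, and check whether it is a (positive or negative) perfect cube.
Check small values of y:
  y = 0: RHS = 9 is not a perfect cube.
  y = 1: RHS = 23 is not a perfect cube.
  y = -1: RHS = -5 is not a perfect cube.
  y = 2: RHS = 121 is not a perfect cube.
  y = -2: RHS = -103 is not a perfect cube.
  y = 3: RHS = 387 is not a perfect cube.
  y = -3: RHS = -369 is not a perfect cube.
Continuing the search up to |y| = 40 finds no solutions either.
No (x, y) in the scanned range satisfies the equation.

No integer solutions with |y| ≤ 40.
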